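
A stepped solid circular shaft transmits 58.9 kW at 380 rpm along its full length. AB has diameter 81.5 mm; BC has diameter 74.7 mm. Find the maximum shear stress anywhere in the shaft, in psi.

ω = 2π·380/60 = 39.79 rad/s, so T = P/ω = 58.9×10³ / 39.79 = 1480 N·m.
Under the same torque, τ_max = 16T/(πd³) is largest where d is smallest — segment BC (d = 74.7 mm).
τ_max = 16·1480/(π·(0.0747)³) = 1.808×10^7 Pa.

2620 psi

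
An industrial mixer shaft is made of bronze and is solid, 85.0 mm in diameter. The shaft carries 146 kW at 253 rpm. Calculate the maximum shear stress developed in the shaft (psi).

ω = 2π·253/60 = 26.49 rad/s, so T = P/ω = 146×10³ / 26.49 = 5511 N·m.
J = πd⁴/32 = π(0.0850)⁴/32 = 5.125×10^-6 m⁴.
τ_max = T·r/J = 5511 × 0.0425 / 5.125×10^-6 = 4.570×10^7 Pa.

6630 psi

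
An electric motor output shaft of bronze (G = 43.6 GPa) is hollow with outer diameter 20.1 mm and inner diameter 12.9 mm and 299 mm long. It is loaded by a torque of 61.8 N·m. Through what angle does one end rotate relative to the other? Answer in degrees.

J = π(d_o⁴ − d_i⁴)/32 = π(0.0201⁴ − 0.0129⁴)/32 = 1.331×10^-8 m⁴.
θ = T·L/(G·J) = 61.80 × 0.299 / (43.6×10⁹ × 1.331×10^-8) = 0.03185 rad.

1.82°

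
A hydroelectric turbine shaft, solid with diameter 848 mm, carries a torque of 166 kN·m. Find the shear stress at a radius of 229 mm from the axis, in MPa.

0.749 MPa

J = πd⁴/32 = π(0.848)⁴/32 = 0.05077 m⁴.
Shear stress varies linearly with radius: τ = T·r/J = 166000 × 0.229 / 0.05077 = 7.488×10^5 Pa.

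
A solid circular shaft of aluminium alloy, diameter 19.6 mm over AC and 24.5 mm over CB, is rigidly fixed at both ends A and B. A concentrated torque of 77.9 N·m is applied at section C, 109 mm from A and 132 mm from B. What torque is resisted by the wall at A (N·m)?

Compatibility: T_A·a/J_AC = T_B·b/J_CB with T_A + T_B = T₀.
J_AC = 1.45×10^-8 m⁴, J_CB = 3.54×10^-8 m⁴, so T_A = T₀·(J_AC/a)/((J_AC/a)+(J_CB/b)) = 25.83 N·m, T_B = 52.07 N·m.

25.8 N·m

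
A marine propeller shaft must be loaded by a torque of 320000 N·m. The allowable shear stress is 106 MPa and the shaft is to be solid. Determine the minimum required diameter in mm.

For a solid shaft τ_max = 16T/(πd³), so d = (16T/(π τ_allow))^(1/3) = (16·320000/(π·1.06×10^8))^(1/3) = 0.2487 m.

249 mm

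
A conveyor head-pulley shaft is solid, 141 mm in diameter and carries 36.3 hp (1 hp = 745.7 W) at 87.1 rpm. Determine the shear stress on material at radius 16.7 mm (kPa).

1280 kPa

ω = 2π·87.1/60 = 9.121 rad/s, so T = P/ω = 36.3×745.7 / 9.121 = 2968 N·m.
J = πd⁴/32 = π(0.141)⁴/32 = 3.880×10^-5 m⁴.
Shear stress varies linearly with radius: τ = T·r/J = 2968 × 0.0167 / 3.880×10^-5 = 1.277×10^6 Pa.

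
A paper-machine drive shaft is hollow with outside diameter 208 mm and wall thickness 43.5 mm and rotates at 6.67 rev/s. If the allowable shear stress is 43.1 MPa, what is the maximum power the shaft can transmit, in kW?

2830 kW

J = π(d_o⁴ − d_i⁴)/32 = π(0.208⁴ − 0.121⁴)/32 = 1.627×10^-4 m⁴.
T_max = τ_allow·J/r = 4.31×10^7 × 1.627×10^-4 / 0.104 = 67430 N·m.
ω = 2π·6.67 = 41.91 rad/s, so P_max = T_max·ω = 2.826×10^6 W.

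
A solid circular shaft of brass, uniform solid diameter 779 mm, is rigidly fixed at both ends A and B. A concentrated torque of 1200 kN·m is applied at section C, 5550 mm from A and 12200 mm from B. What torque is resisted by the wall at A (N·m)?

825000 N·m

With uniform GJ and both ends fixed, compatibility θ_AC = θ_CB gives T_A·a = T_B·b, together with T_A + T_B = T₀.
T_A = T₀·b/(a+b) = 1.200e6·12200/17750 = 824800 N·m; T_B = 375200 N·m.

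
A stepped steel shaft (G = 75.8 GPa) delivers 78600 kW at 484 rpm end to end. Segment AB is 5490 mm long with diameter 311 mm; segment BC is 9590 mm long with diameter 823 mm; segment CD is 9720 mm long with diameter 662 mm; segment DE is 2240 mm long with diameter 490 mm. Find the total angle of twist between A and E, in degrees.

8.32°

ω = 2π·484/60 = 50.68 rad/s, so T = P/ω = 78600×10³ / 50.68 = 1.551e6 N·m.
J_AB = π(0.311)⁴/32 = 9.18×10^-4 m⁴; J_BC = π(0.823)⁴/32 = 0.0450 m⁴; J_CD = π(0.662)⁴/32 = 0.0189 m⁴; J_DE = π(0.490)⁴/32 = 5.66×10^-3 m⁴.
θ = (T/G)·Σ L_i/J_i = (1.551e6/75.8×10⁹)·(5.49/9.18×10^-4 + 9.59/0.0450 + 9.72/0.0189 + 2.24/5.66×10^-3) = 0.1453 rad.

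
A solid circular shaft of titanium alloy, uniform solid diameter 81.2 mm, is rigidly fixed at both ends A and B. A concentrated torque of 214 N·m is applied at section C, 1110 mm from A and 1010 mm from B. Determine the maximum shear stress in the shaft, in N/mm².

1.07 N/mm²

With uniform GJ and both ends fixed, compatibility θ_AC = θ_CB gives T_A·a = T_B·b, together with T_A + T_B = T₀.
T_A = T₀·b/(a+b) = 214.0·1010/2120 = 102.0 N·m; T_B = 112.0 N·m.
τ in each portion: τ_AC = 9.70×10^5 Pa, τ_CB = 1.07×10^6 Pa; maximum is in CB.
τ_max = T_CB·r/J = 112.0·0.0406/4.27×10^-6 = 1.066×10^6 Pa.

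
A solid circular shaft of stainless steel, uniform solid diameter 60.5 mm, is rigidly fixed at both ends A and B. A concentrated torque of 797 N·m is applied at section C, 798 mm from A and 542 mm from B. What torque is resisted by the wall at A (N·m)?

With uniform GJ and both ends fixed, compatibility θ_AC = θ_CB gives T_A·a = T_B·b, together with T_A + T_B = T₀.
T_A = T₀·b/(a+b) = 797.0·542/1340 = 322.4 N·m; T_B = 474.6 N·m.

322 N·m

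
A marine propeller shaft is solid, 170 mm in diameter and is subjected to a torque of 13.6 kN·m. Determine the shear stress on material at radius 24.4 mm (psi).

587 psi

J = πd⁴/32 = π(0.170)⁴/32 = 8.200×10^-5 m⁴.
Shear stress varies linearly with radius: τ = T·r/J = 13600 × 0.0244 / 8.200×10^-5 = 4.047×10^6 Pa.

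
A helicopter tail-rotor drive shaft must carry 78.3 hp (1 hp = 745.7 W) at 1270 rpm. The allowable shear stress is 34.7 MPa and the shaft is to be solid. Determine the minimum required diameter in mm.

ω = 2π·1270/60 = 133.0 rad/s, so T = P/ω = 78.3×745.7 / 133.0 = 439.0 N·m.
For a solid shaft τ_max = 16T/(πd³), so d = (16T/(π τ_allow))^(1/3) = (16·439.0/(π·3.47×10^7))^(1/3) = 0.04009 m.

40.1 mm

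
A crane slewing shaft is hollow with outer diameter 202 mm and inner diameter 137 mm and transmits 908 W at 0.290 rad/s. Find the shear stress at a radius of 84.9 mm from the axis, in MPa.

ω = 0.290 rad/s, so T = P/ω = 908 / 0.2900 = 3131 N·m.
J = π(d_o⁴ − d_i⁴)/32 = π(0.202⁴ − 0.137⁴)/32 = 1.289×10^-4 m⁴.
Shear stress varies linearly with radius: τ = T·r/J = 3131 × 0.0849 / 1.289×10^-4 = 2.063×10^6 Pa.

2.06 MPa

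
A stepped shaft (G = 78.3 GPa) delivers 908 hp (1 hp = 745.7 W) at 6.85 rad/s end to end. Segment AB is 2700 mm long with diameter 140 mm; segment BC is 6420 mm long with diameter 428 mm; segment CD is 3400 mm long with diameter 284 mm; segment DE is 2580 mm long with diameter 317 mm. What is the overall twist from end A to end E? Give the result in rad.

ω = 6.85 rad/s, so T = P/ω = 908×745.7 / 6.850 = 98850 N·m.
J_AB = π(0.140)⁴/32 = 3.77×10^-5 m⁴; J_BC = π(0.428)⁴/32 = 3.29×10^-3 m⁴; J_CD = π(0.284)⁴/32 = 6.39×10^-4 m⁴; J_DE = π(0.317)⁴/32 = 9.91×10^-4 m⁴.
θ = (T/G)·Σ L_i/J_i = (98850/78.3×10⁹)·(2.70/3.77×10^-5 + 6.42/3.29×10^-3 + 3.40/6.39×10^-4 + 2.58/9.91×10^-4) = 0.1028 rad.

0.103 rad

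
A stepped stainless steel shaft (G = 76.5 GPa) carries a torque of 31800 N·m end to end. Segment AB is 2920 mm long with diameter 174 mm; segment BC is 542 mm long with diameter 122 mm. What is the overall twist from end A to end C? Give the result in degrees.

J_AB = π(0.174)⁴/32 = 9.00×10^-5 m⁴; J_BC = π(0.122)⁴/32 = 2.17×10^-5 m⁴.
θ = (T/G)·Σ L_i/J_i = (31800/76.5×10⁹)·(2.92/9.00×10^-5 + 0.542/2.17×10^-5) = 0.02385 rad.

1.37°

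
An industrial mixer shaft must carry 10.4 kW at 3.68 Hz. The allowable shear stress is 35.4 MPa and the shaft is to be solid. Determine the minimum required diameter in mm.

40.1 mm

ω = 2π·3.68 = 23.12 rad/s, so T = P/ω = 10.4×10³ / 23.12 = 449.8 N·m.
For a solid shaft τ_max = 16T/(πd³), so d = (16T/(π τ_allow))^(1/3) = (16·449.8/(π·3.54×10^7))^(1/3) = 0.04015 m.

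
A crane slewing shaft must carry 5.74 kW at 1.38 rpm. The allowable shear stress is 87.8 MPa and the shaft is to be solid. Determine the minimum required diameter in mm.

ω = 2π·1.38/60 = 0.1445 rad/s, so T = P/ω = 5.74×10³ / 0.1445 = 39720 N·m.
For a solid shaft τ_max = 16T/(πd³), so d = (16T/(π τ_allow))^(1/3) = (16·39720/(π·8.78×10^7))^(1/3) = 0.1321 m.

132 mm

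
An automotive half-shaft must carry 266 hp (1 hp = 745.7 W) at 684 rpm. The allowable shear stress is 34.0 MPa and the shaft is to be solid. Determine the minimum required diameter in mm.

ω = 2π·684/60 = 71.63 rad/s, so T = P/ω = 266×745.7 / 71.63 = 2769 N·m.
For a solid shaft τ_max = 16T/(πd³), so d = (16T/(π τ_allow))^(1/3) = (16·2769/(π·3.40×10^7))^(1/3) = 0.07458 m.

74.6 mm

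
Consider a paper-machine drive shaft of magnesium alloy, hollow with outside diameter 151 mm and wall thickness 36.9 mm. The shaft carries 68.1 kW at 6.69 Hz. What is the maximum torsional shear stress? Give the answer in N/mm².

ω = 2π·6.69 = 42.03 rad/s, so T = P/ω = 68.1×10³ / 42.03 = 1620 N·m.
J = π(d_o⁴ − d_i⁴)/32 = π(0.151⁴ − 0.0772⁴)/32 = 4.755×10^-5 m⁴.
τ_max = T·r/J = 1620 × 0.0755 / 4.755×10^-5 = 2.572×10^6 Pa.

2.57 N/mm²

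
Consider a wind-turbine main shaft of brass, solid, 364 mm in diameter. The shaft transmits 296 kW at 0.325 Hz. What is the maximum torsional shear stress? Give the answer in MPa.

15.3 MPa

ω = 2π·0.325 = 2.042 rad/s, so T = P/ω = 296×10³ / 2.042 = 145000 N·m.
J = πd⁴/32 = π(0.364)⁴/32 = 1.723×10^-3 m⁴.
τ_max = T·r/J = 145000 × 0.182 / 1.723×10^-3 = 1.531×10^7 Pa.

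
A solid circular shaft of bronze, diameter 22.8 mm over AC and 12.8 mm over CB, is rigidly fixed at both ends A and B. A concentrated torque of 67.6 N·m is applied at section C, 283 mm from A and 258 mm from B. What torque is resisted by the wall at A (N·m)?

61.0 N·m

Compatibility: T_A·a/J_AC = T_B·b/J_CB with T_A + T_B = T₀.
J_AC = 2.65×10^-8 m⁴, J_CB = 2.64×10^-9 m⁴, so T_A = T₀·(J_AC/a)/((J_AC/a)+(J_CB/b)) = 60.96 N·m, T_B = 6.642 N·m.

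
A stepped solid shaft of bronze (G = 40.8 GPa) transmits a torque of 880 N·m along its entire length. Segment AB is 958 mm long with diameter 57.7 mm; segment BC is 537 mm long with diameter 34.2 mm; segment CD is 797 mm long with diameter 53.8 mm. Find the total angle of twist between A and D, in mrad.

J_AB = π(0.0577)⁴/32 = 1.09×10^-6 m⁴; J_BC = π(0.0342)⁴/32 = 1.34×10^-7 m⁴; J_CD = π(0.0538)⁴/32 = 8.22×10^-7 m⁴.
θ = (T/G)·Σ L_i/J_i = (880.0/40.8×10⁹)·(0.958/1.09×10^-6 + 0.537/1.34×10^-7 + 0.797/8.22×10^-7) = 0.1261 rad.

126 mrad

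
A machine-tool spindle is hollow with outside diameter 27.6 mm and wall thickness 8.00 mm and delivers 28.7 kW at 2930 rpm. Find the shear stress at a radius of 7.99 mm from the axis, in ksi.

ω = 2π·2930/60 = 306.8 rad/s, so T = P/ω = 28.7×10³ / 306.8 = 93.54 N·m.
J = π(d_o⁴ − d_i⁴)/32 = π(0.0276⁴ − 0.0116⁴)/32 = 5.519×10^-8 m⁴.
Shear stress varies linearly with radius: τ = T·r/J = 93.54 × 0.00799 / 5.519×10^-8 = 1.354×10^7 Pa.

1.96 ksi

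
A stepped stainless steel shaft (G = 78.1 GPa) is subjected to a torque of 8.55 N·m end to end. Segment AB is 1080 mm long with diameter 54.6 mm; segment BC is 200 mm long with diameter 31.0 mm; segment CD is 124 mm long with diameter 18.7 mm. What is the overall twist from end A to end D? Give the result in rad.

0.00151 rad

J_AB = π(0.0546)⁴/32 = 8.73×10^-7 m⁴; J_BC = π(0.0310)⁴/32 = 9.07×10^-8 m⁴; J_CD = π(0.0187)⁴/32 = 1.20×10^-8 m⁴.
θ = (T/G)·Σ L_i/J_i = (8.550/78.1×10⁹)·(1.08/8.73×10^-7 + 0.200/9.07×10^-8 + 0.124/1.20×10^-8) = 1.508×10^-3 rad.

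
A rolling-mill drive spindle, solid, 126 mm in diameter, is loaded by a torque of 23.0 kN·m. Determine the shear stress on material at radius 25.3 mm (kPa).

J = πd⁴/32 = π(0.126)⁴/32 = 2.474×10^-5 m⁴.
Shear stress varies linearly with radius: τ = T·r/J = 23000 × 0.0253 / 2.474×10^-5 = 2.352×10^7 Pa.

23500 kPa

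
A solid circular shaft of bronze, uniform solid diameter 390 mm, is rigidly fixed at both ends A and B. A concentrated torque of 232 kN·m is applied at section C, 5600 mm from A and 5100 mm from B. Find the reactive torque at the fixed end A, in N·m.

111000 N·m

With uniform GJ and both ends fixed, compatibility θ_AC = θ_CB gives T_A·a = T_B·b, together with T_A + T_B = T₀.
T_A = T₀·b/(a+b) = 232000·5100/10700 = 110600 N·m; T_B = 121400 N·m.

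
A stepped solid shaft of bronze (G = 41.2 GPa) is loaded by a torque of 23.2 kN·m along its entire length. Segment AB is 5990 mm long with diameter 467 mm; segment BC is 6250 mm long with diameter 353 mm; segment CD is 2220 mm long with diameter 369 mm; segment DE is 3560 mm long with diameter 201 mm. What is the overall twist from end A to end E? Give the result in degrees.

J_AB = π(0.467)⁴/32 = 4.67×10^-3 m⁴; J_BC = π(0.353)⁴/32 = 1.52×10^-3 m⁴; J_CD = π(0.369)⁴/32 = 1.82×10^-3 m⁴; J_DE = π(0.201)⁴/32 = 1.60×10^-4 m⁴.
θ = (T/G)·Σ L_i/J_i = (23200/41.2×10⁹)·(5.99/4.67×10^-3 + 6.25/1.52×10^-3 + 2.22/1.82×10^-3 + 3.56/1.60×10^-4) = 0.01623 rad.

0.930°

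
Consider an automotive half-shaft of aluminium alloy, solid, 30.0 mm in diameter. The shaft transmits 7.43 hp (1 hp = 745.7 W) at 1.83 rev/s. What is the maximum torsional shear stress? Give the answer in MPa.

90.9 MPa

ω = 2π·1.83 = 11.50 rad/s, so T = P/ω = 7.43×745.7 / 11.50 = 481.9 N·m.
J = πd⁴/32 = π(0.0300)⁴/32 = 7.952×10^-8 m⁴.
τ_max = T·r/J = 481.9 × 0.0150 / 7.952×10^-8 = 9.089×10^7 Pa.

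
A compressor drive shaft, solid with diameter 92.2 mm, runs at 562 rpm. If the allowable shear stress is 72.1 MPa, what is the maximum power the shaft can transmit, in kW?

653 kW

J = πd⁴/32 = π(0.0922)⁴/32 = 7.095×10^-6 m⁴.
T_max = τ_allow·J/r = 7.21×10^7 × 7.095×10^-6 / 0.0461 = 11100 N·m.
ω = 2π·562/60 = 58.85 rad/s, so P_max = T_max·ω = 6.530×10^5 W.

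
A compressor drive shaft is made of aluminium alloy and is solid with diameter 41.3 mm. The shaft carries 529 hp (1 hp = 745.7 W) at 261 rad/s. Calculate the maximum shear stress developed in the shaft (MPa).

ω = 261 rad/s, so T = P/ω = 529×745.7 / 261.0 = 1511 N·m.
J = πd⁴/32 = π(0.0413)⁴/32 = 2.856×10^-7 m⁴.
τ_max = T·r/J = 1511 × 0.0206 / 2.856×10^-7 = 1.093×10^8 Pa.

109 MPa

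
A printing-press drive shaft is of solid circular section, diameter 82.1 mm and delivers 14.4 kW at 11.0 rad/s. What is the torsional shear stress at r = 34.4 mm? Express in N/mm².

ω = 11.0 rad/s, so T = P/ω = 14.4×10³ / 11.00 = 1309 N·m.
J = πd⁴/32 = π(0.0821)⁴/32 = 4.460×10^-6 m⁴.
Shear stress varies linearly with radius: τ = T·r/J = 1309 × 0.0344 / 4.460×10^-6 = 1.010×10^7 Pa.

10.1 N/mm²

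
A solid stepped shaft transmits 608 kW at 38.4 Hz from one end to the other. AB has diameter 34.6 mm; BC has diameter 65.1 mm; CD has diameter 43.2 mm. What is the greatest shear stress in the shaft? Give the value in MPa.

ω = 2π·38.4 = 241.3 rad/s, so T = P/ω = 608×10³ / 241.3 = 2520 N·m.
Under the same torque, τ_max = 16T/(πd³) is largest where d is smallest — segment AB (d = 34.6 mm).
τ_max = 16·2520/(π·(0.0346)³) = 3.098×10^8 Pa.

310 MPa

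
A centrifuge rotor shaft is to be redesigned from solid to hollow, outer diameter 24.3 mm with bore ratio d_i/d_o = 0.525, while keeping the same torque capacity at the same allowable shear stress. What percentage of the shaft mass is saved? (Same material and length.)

Equal τ_max and T ⇒ the solid shaft needs d_s³ = d_o³(1−k⁴), so d_s = 24.3·(1−0.525⁴)^(1/3) = 23.67 mm.
Area ratio A_h/A_s = d_o²(1−k²)/d_s² = (1−k²)/(1−k⁴)^(2/3) = 0.7636.
Mass saving = 1 − 0.7636 = 23.6 %.

23.6 %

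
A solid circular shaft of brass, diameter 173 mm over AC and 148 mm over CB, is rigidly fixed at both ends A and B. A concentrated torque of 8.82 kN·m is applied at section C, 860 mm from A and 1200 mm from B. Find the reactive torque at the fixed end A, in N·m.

Compatibility: T_A·a/J_AC = T_B·b/J_CB with T_A + T_B = T₀.
J_AC = 8.79×10^-5 m⁴, J_CB = 4.71×10^-5 m⁴, so T_A = T₀·(J_AC/a)/((J_AC/a)+(J_CB/b)) = 6373 N·m, T_B = 2447 N·m.

6370 N·m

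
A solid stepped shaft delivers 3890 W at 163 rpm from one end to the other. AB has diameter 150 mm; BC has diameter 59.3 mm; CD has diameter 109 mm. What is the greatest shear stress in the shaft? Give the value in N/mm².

ω = 2π·163/60 = 17.07 rad/s, so T = P/ω = 3890 / 17.07 = 227.9 N·m.
Under the same torque, τ_max = 16T/(πd³) is largest where d is smallest — segment BC (d = 59.3 mm).
τ_max = 16·227.9/(π·(0.0593)³) = 5.566×10^6 Pa.

5.57 N/mm²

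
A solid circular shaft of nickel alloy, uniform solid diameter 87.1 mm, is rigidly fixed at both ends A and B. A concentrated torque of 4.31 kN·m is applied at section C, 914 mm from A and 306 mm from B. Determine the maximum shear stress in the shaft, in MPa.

With uniform GJ and both ends fixed, compatibility θ_AC = θ_CB gives T_A·a = T_B·b, together with T_A + T_B = T₀.
T_A = T₀·b/(a+b) = 4310·306/1220 = 1081 N·m; T_B = 3229 N·m.
τ in each portion: τ_AC = 8.33×10^6 Pa, τ_CB = 2.49×10^7 Pa; maximum is in CB.
τ_max = T_CB·r/J = 3229·0.0435/5.65×10^-6 = 2.489×10^7 Pa.

24.9 MPa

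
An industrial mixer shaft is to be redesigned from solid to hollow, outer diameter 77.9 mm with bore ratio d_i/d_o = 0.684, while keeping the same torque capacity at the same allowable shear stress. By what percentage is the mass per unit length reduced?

37.3 %

Equal τ_max and T ⇒ the solid shaft needs d_s³ = d_o³(1−k⁴), so d_s = 77.9·(1−0.684⁴)^(1/3) = 71.74 mm.
Area ratio A_h/A_s = d_o²(1−k²)/d_s² = (1−k²)/(1−k⁴)^(2/3) = 0.6274.
Mass saving = 1 − 0.6274 = 37.3 %.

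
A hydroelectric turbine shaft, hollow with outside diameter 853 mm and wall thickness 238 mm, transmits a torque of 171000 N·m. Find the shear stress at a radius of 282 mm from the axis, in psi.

140 psi

J = π(d_o⁴ − d_i⁴)/32 = π(0.853⁴ − 0.377⁴)/32 = 0.04999 m⁴.
Shear stress varies linearly with radius: τ = T·r/J = 171000 × 0.282 / 0.04999 = 9.646×10^5 Pa.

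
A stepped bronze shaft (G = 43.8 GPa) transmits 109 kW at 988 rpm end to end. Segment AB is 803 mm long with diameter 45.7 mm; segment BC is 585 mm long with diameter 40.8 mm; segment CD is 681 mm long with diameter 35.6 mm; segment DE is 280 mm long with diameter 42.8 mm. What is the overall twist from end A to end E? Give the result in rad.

0.221 rad

ω = 2π·988/60 = 103.5 rad/s, so T = P/ω = 109×10³ / 103.5 = 1054 N·m.
J_AB = π(0.0457)⁴/32 = 4.28×10^-7 m⁴; J_BC = π(0.0408)⁴/32 = 2.72×10^-7 m⁴; J_CD = π(0.0356)⁴/32 = 1.58×10^-7 m⁴; J_DE = π(0.0428)⁴/32 = 3.29×10^-7 m⁴.
θ = (T/G)·Σ L_i/J_i = (1054/43.8×10⁹)·(0.803/4.28×10^-7 + 0.585/2.72×10^-7 + 0.681/1.58×10^-7 + 0.280/3.29×10^-7) = 0.2211 rad.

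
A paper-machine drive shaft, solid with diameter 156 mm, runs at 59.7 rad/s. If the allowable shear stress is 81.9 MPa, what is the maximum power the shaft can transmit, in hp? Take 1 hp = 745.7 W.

4890 hp

J = πd⁴/32 = π(0.156)⁴/32 = 5.814×10^-5 m⁴.
T_max = τ_allow·J/r = 8.19×10^7 × 5.814×10^-5 / 0.0780 = 61050 N·m.
ω = 59.7 rad/s, so P_max = T_max·ω = 3.645×10^6 W.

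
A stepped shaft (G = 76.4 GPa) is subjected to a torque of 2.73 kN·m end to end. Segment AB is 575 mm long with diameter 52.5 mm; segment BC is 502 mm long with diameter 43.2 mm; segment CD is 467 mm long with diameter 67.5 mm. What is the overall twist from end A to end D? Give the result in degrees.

5.05°

J_AB = π(0.0525)⁴/32 = 7.46×10^-7 m⁴; J_BC = π(0.0432)⁴/32 = 3.42×10^-7 m⁴; J_CD = π(0.0675)⁴/32 = 2.04×10^-6 m⁴.
θ = (T/G)·Σ L_i/J_i = (2730/76.4×10⁹)·(0.575/7.46×10^-7 + 0.502/3.42×10^-7 + 0.467/2.04×10^-6) = 0.08820 rad.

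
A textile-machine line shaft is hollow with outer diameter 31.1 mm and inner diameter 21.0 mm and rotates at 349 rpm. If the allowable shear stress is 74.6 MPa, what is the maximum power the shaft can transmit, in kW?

12.8 kW

J = π(d_o⁴ − d_i⁴)/32 = π(0.0311⁴ − 0.0210⁴)/32 = 7.275×10^-8 m⁴.
T_max = τ_allow·J/r = 7.46×10^7 × 7.275×10^-8 / 0.0156 = 349.0 N·m.
ω = 2π·349/60 = 36.55 rad/s, so P_max = T_max·ω = 1.276×10^4 W.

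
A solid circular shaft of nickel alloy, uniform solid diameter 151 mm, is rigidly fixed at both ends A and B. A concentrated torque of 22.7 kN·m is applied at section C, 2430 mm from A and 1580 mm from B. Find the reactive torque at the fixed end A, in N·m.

8940 N·m

With uniform GJ and both ends fixed, compatibility θ_AC = θ_CB gives T_A·a = T_B·b, together with T_A + T_B = T₀.
T_A = T₀·b/(a+b) = 22700·1580/4010 = 8944 N·m; T_B = 13760 N·m.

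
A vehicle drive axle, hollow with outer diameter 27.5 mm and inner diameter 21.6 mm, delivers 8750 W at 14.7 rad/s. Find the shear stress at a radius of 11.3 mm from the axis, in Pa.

1.93e8 Pa

ω = 14.7 rad/s, so T = P/ω = 8750 / 14.70 = 595.2 N·m.
J = π(d_o⁴ − d_i⁴)/32 = π(0.0275⁴ − 0.0216⁴)/32 = 3.478×10^-8 m⁴.
Shear stress varies linearly with radius: τ = T·r/J = 595.2 × 0.0113 / 3.478×10^-8 = 1.934×10^8 Pa.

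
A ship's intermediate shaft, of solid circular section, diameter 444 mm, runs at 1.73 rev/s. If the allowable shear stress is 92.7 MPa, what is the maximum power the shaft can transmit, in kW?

17300 kW

J = πd⁴/32 = π(0.444)⁴/32 = 3.815×10^-3 m⁴.
T_max = τ_allow·J/r = 9.27×10^7 × 3.815×10^-3 / 0.222 = 1.593e6 N·m.
ω = 2π·1.73 = 10.87 rad/s, so P_max = T_max·ω = 1.732×10^7 W.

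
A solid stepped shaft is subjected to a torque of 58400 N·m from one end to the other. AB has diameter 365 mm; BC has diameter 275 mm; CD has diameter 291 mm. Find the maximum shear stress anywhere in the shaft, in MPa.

14.3 MPa

Under the same torque, τ_max = 16T/(πd³) is largest where d is smallest — segment BC (d = 275 mm).
τ_max = 16·58400/(π·(0.275)³) = 1.430×10^7 Pa.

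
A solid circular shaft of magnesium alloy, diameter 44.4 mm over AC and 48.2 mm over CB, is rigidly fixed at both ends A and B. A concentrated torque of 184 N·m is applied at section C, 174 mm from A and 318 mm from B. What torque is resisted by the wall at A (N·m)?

105 N·m

Compatibility: T_A·a/J_AC = T_B·b/J_CB with T_A + T_B = T₀.
J_AC = 3.82×10^-7 m⁴, J_CB = 5.30×10^-7 m⁴, so T_A = T₀·(J_AC/a)/((J_AC/a)+(J_CB/b)) = 104.5 N·m, T_B = 79.45 N·m.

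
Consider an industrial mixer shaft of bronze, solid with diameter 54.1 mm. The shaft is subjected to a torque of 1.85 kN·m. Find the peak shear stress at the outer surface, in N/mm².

J = πd⁴/32 = π(0.0541)⁴/32 = 8.410×10^-7 m⁴.
τ_max = T·r/J = 1850 × 0.0271 / 8.410×10^-7 = 5.950×10^7 Pa.

59.5 N/mm²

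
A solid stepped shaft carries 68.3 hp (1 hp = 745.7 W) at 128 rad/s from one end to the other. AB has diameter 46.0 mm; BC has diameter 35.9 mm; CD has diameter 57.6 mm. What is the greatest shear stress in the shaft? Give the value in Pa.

4.38e7 Pa

ω = 128 rad/s, so T = P/ω = 68.3×745.7 / 128.0 = 397.9 N·m.
Under the same torque, τ_max = 16T/(πd³) is largest where d is smallest — segment BC (d = 35.9 mm).
τ_max = 16·397.9/(π·(0.0359)³) = 4.380×10^7 Pa.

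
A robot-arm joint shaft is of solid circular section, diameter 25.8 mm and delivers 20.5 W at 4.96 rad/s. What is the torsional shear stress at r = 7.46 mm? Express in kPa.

ω = 4.96 rad/s, so T = P/ω = 20.5 / 4.960 = 4.133 N·m.
J = πd⁴/32 = π(0.0258)⁴/32 = 4.350×10^-8 m⁴.
Shear stress varies linearly with radius: τ = T·r/J = 4.133 × 0.00746 / 4.350×10^-8 = 7.088×10^5 Pa.

709 kPa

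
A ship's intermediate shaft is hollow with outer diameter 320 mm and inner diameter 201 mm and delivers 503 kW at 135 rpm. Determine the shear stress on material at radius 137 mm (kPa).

ω = 2π·135/60 = 14.14 rad/s, so T = P/ω = 503×10³ / 14.14 = 35580 N·m.
J = π(d_o⁴ − d_i⁴)/32 = π(0.320⁴ − 0.201⁴)/32 = 8.692×10^-4 m⁴.
Shear stress varies linearly with radius: τ = T·r/J = 35580 × 0.137 / 8.692×10^-4 = 5.608×10^6 Pa.

5610 kPa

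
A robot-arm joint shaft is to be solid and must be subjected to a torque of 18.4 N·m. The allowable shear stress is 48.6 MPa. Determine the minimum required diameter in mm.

For a solid shaft τ_max = 16T/(πd³), so d = (16T/(π τ_allow))^(1/3) = (16·18.40/(π·4.86×10^7))^(1/3) = 0.01245 m.

12.4 mm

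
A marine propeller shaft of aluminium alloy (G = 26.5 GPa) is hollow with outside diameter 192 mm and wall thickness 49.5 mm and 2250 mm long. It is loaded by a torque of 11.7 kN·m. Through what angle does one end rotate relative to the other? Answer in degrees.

J = π(d_o⁴ − d_i⁴)/32 = π(0.192⁴ − 0.0930⁴)/32 = 1.261×10^-4 m⁴.
θ = T·L/(G·J) = 11700 × 2.25 / (26.5×10⁹ × 1.261×10^-4) = 7.880×10^-3 rad.

0.451°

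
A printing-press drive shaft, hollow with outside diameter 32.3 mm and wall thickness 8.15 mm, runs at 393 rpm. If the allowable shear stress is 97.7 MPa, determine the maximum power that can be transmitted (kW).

25.0 kW

J = π(d_o⁴ − d_i⁴)/32 = π(0.0323⁴ − 0.0160⁴)/32 = 1.004×10^-7 m⁴.
T_max = τ_allow·J/r = 9.77×10^7 × 1.004×10^-7 / 0.0161 = 607.5 N·m.
ω = 2π·393/60 = 41.15 rad/s, so P_max = T_max·ω = 2.500×10^4 W.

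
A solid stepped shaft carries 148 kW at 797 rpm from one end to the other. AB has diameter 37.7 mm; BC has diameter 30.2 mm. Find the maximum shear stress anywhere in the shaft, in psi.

ω = 2π·797/60 = 83.46 rad/s, so T = P/ω = 148×10³ / 83.46 = 1773 N·m.
Under the same torque, τ_max = 16T/(πd³) is largest where d is smallest — segment BC (d = 30.2 mm).
τ_max = 16·1773/(π·(0.0302)³) = 3.279×10^8 Pa.

47600 psi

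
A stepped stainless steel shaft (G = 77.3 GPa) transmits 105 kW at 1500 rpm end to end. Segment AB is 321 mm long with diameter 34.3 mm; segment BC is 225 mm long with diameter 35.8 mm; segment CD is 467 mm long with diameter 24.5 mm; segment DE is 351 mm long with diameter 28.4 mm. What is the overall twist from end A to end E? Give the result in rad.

0.194 rad

ω = 2π·1500/60 = 157.1 rad/s, so T = P/ω = 105×10³ / 157.1 = 668.5 N·m.
J_AB = π(0.0343)⁴/32 = 1.36×10^-7 m⁴; J_BC = π(0.0358)⁴/32 = 1.61×10^-7 m⁴; J_CD = π(0.0245)⁴/32 = 3.54×10^-8 m⁴; J_DE = π(0.0284)⁴/32 = 6.39×10^-8 m⁴.
θ = (T/G)·Σ L_i/J_i = (668.5/77.3×10⁹)·(0.321/1.36×10^-7 + 0.225/1.61×10^-7 + 0.467/3.54×10^-8 + 0.351/6.39×10^-8) = 0.1942 rad.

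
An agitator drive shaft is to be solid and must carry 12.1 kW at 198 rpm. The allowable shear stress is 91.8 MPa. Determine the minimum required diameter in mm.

ω = 2π·198/60 = 20.73 rad/s, so T = P/ω = 12.1×10³ / 20.73 = 583.6 N·m.
For a solid shaft τ_max = 16T/(πd³), so d = (16T/(π τ_allow))^(1/3) = (16·583.6/(π·9.18×10^7))^(1/3) = 0.03187 m.

31.9 mm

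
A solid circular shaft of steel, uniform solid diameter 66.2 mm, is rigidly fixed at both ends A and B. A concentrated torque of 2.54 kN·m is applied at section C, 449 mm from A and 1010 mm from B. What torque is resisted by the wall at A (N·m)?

With uniform GJ and both ends fixed, compatibility θ_AC = θ_CB gives T_A·a = T_B·b, together with T_A + T_B = T₀.
T_A = T₀·b/(a+b) = 2540·1010/1459 = 1758 N·m; T_B = 781.7 N·m.

1760 N·m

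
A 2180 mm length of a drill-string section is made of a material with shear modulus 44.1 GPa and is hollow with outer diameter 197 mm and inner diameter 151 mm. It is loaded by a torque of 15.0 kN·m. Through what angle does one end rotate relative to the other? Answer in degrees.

0.439°

J = π(d_o⁴ − d_i⁴)/32 = π(0.197⁴ − 0.151⁴)/32 = 9.683×10^-5 m⁴.
θ = T·L/(G·J) = 15000 × 2.18 / (44.1×10⁹ × 9.683×10^-5) = 7.658×10^-3 rad.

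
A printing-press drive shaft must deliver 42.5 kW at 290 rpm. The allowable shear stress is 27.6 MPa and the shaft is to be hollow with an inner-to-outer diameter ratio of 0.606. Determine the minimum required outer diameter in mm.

ω = 2π·290/60 = 30.37 rad/s, so T = P/ω = 42.5×10³ / 30.37 = 1399 N·m.
For a hollow shaft with d_i/d_o = 0.606: τ_max = 16T/(π d_o³ (1−k⁴)), so d_o = [16T/(π τ_allow (1−k⁴))]^(1/3) = [16·1399/(π·2.76×10^7·0.8651)]^(1/3) = 0.06683 m.

66.8 mm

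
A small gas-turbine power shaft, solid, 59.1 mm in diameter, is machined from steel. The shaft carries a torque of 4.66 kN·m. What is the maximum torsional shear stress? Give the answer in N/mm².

J = πd⁴/32 = π(0.0591)⁴/32 = 1.198×10^-6 m⁴.
τ_max = T·r/J = 4660 × 0.0295 / 1.198×10^-6 = 1.150×10^8 Pa.

115 N/mm²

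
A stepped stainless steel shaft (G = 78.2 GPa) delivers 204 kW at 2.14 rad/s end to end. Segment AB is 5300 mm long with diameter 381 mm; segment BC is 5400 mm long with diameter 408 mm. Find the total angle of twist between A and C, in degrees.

0.318°

ω = 2.14 rad/s, so T = P/ω = 204×10³ / 2.140 = 95330 N·m.
J_AB = π(0.381)⁴/32 = 2.07×10^-3 m⁴; J_BC = π(0.408)⁴/32 = 2.72×10^-3 m⁴.
θ = (T/G)·Σ L_i/J_i = (95330/78.2×10⁹)·(5.30/2.07×10^-3 + 5.40/2.72×10^-3) = 5.543×10^-3 rad.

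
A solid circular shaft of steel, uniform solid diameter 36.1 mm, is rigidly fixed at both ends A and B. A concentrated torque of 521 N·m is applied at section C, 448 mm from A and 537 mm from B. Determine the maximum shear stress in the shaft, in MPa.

With uniform GJ and both ends fixed, compatibility θ_AC = θ_CB gives T_A·a = T_B·b, together with T_A + T_B = T₀.
T_A = T₀·b/(a+b) = 521.0·537/985.0 = 284.0 N·m; T_B = 237.0 N·m.
τ in each portion: τ_AC = 3.07×10^7 Pa, τ_CB = 2.57×10^7 Pa; maximum is in AC.
τ_max = T_AC·r/J = 284.0·0.0181/1.67×10^-7 = 3.075×10^7 Pa.

30.7 MPa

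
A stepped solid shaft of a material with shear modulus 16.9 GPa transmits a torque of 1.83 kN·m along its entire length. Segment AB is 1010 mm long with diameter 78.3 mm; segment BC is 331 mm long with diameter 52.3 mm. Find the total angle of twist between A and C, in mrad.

78.4 mrad

J_AB = π(0.0783)⁴/32 = 3.69×10^-6 m⁴; J_BC = π(0.0523)⁴/32 = 7.35×10^-7 m⁴.
θ = (T/G)·Σ L_i/J_i = (1830/16.9×10⁹)·(1.01/3.69×10^-6 + 0.331/7.35×10^-7) = 0.07843 rad.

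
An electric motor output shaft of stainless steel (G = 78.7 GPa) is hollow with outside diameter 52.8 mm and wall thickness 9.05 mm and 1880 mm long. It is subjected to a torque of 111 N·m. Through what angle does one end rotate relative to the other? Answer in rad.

0.00427 rad

J = π(d_o⁴ − d_i⁴)/32 = π(0.0528⁴ − 0.0347⁴)/32 = 6.207×10^-7 m⁴.
θ = T·L/(G·J) = 111.0 × 1.88 / (78.7×10⁹ × 6.207×10^-7) = 4.272×10^-3 rad.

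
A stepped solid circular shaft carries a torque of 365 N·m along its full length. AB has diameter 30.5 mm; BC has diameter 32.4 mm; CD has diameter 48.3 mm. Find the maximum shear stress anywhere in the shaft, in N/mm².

Under the same torque, τ_max = 16T/(πd³) is largest where d is smallest — segment AB (d = 30.5 mm).
τ_max = 16·365.0/(π·(0.0305)³) = 6.552×10^7 Pa.

65.5 N/mm²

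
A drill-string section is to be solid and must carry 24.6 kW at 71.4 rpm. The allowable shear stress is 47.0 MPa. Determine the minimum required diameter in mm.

ω = 2π·71.4/60 = 7.477 rad/s, so T = P/ω = 24.6×10³ / 7.477 = 3290 N·m.
For a solid shaft τ_max = 16T/(πd³), so d = (16T/(π τ_allow))^(1/3) = (16·3290/(π·4.70×10^7))^(1/3) = 0.07091 m.

70.9 mm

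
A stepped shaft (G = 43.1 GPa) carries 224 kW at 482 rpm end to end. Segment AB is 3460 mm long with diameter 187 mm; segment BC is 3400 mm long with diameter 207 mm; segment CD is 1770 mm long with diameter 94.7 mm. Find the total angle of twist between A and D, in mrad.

28.0 mrad

ω = 2π·482/60 = 50.47 rad/s, so T = P/ω = 224×10³ / 50.47 = 4438 N·m.
J_AB = π(0.187)⁴/32 = 1.20×10^-4 m⁴; J_BC = π(0.207)⁴/32 = 1.80×10^-4 m⁴; J_CD = π(0.0947)⁴/32 = 7.90×10^-6 m⁴.
θ = (T/G)·Σ L_i/J_i = (4438/43.1×10⁹)·(3.46/1.20×10^-4 + 3.40/1.80×10^-4 + 1.77/7.90×10^-6) = 0.02799 rad.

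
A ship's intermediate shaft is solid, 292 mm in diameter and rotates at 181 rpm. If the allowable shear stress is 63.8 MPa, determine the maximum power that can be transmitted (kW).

J = πd⁴/32 = π(0.292)⁴/32 = 7.137×10^-4 m⁴.
T_max = τ_allow·J/r = 6.38×10^7 × 7.137×10^-4 / 0.146 = 311900 N·m.
ω = 2π·181/60 = 18.95 rad/s, so P_max = T_max·ω = 5.912×10^6 W.

5910 kW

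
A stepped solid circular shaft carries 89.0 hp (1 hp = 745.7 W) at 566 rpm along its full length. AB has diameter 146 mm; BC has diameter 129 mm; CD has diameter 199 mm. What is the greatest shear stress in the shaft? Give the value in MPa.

ω = 2π·566/60 = 59.27 rad/s, so T = P/ω = 89.0×745.7 / 59.27 = 1120 N·m.
Under the same torque, τ_max = 16T/(πd³) is largest where d is smallest — segment BC (d = 129 mm).
τ_max = 16·1120/(π·(0.129)³) = 2.657×10^6 Pa.

2.66 MPa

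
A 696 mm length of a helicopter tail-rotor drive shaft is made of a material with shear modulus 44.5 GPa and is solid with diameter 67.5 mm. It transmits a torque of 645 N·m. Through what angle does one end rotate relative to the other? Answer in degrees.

J = πd⁴/32 = π(0.0675)⁴/32 = 2.038×10^-6 m⁴.
θ = T·L/(G·J) = 645.0 × 0.696 / (44.5×10⁹ × 2.038×10^-6) = 4.950×10^-3 rad.

0.284°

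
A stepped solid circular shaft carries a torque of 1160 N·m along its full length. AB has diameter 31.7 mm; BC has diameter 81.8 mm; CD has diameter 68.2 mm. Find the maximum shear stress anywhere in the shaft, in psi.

26900 psi

Under the same torque, τ_max = 16T/(πd³) is largest where d is smallest — segment AB (d = 31.7 mm).
τ_max = 16·1160/(π·(0.0317)³) = 1.855×10^8 Pa.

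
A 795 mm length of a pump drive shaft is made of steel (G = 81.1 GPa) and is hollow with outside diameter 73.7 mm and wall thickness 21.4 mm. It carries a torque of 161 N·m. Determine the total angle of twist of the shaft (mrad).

0.562 mrad

J = π(d_o⁴ − d_i⁴)/32 = π(0.0737⁴ − 0.0309⁴)/32 = 2.807×10^-6 m⁴.
θ = T·L/(G·J) = 161.0 × 0.795 / (81.1×10⁹ × 2.807×10^-6) = 5.623×10^-4 rad.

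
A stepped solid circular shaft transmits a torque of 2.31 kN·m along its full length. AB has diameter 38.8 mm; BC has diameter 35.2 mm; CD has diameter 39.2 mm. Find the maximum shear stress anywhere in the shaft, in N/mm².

Under the same torque, τ_max = 16T/(πd³) is largest where d is smallest — segment BC (d = 35.2 mm).
τ_max = 16·2310/(π·(0.0352)³) = 2.697×10^8 Pa.

270 N/mm²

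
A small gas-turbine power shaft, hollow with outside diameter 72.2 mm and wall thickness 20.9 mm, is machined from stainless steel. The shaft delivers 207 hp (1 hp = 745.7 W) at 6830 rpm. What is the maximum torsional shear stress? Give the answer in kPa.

3020 kPa

ω = 2π·6830/60 = 715.2 rad/s, so T = P/ω = 207×745.7 / 715.2 = 215.8 N·m.
J = π(d_o⁴ − d_i⁴)/32 = π(0.0722⁴ − 0.0304⁴)/32 = 2.584×10^-6 m⁴.
τ_max = T·r/J = 215.8 × 0.0361 / 2.584×10^-6 = 3.015×10^6 Pa.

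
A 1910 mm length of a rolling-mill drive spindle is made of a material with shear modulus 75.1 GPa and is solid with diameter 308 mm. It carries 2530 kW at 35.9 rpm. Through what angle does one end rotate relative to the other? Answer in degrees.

1.11°

ω = 2π·35.9/60 = 3.759 rad/s, so T = P/ω = 2530×10³ / 3.759 = 673000 N·m.
J = πd⁴/32 = π(0.308)⁴/32 = 8.835×10^-4 m⁴.
θ = T·L/(G·J) = 673000 × 1.91 / (75.1×10⁹ × 8.835×10^-4) = 0.01937 rad.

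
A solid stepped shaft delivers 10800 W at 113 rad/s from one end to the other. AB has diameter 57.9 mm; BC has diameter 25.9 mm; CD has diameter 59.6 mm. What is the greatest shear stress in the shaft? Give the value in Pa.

ω = 113 rad/s, so T = P/ω = 10800 / 113.0 = 95.58 N·m.
Under the same torque, τ_max = 16T/(πd³) is largest where d is smallest — segment BC (d = 25.9 mm).
τ_max = 16·95.58/(π·(0.0259)³) = 2.802×10^7 Pa.

2.80e7 Pa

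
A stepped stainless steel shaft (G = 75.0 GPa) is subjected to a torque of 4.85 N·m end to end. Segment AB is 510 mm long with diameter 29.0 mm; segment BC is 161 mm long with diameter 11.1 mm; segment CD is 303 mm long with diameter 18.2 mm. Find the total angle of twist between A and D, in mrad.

J_AB = π(0.0290)⁴/32 = 6.94×10^-8 m⁴; J_BC = π(0.0111)⁴/32 = 1.49×10^-9 m⁴; J_CD = π(0.0182)⁴/32 = 1.08×10^-8 m⁴.
θ = (T/G)·Σ L_i/J_i = (4.850/75.0×10⁹)·(0.510/6.94×10^-8 + 0.161/1.49×10^-9 + 0.303/1.08×10^-8) = 9.280×10^-3 rad.

9.28 mrad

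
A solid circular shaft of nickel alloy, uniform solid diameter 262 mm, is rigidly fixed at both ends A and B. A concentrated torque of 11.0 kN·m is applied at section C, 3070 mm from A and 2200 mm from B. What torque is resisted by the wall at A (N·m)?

4590 N·m

With uniform GJ and both ends fixed, compatibility θ_AC = θ_CB gives T_A·a = T_B·b, together with T_A + T_B = T₀.
T_A = T₀·b/(a+b) = 11000·2200/5270 = 4592 N·m; T_B = 6408 N·m.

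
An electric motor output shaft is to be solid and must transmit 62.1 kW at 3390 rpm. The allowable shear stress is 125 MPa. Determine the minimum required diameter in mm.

19.2 mm

ω = 2π·3390/60 = 355.0 rad/s, so T = P/ω = 62.1×10³ / 355.0 = 174.9 N·m.
For a solid shaft τ_max = 16T/(πd³), so d = (16T/(π τ_allow))^(1/3) = (16·174.9/(π·1.25×10^8))^(1/3) = 0.01924 m.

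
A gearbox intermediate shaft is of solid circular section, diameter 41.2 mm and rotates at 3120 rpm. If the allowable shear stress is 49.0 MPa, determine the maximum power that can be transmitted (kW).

J = πd⁴/32 = π(0.0412)⁴/32 = 2.829×10^-7 m⁴.
T_max = τ_allow·J/r = 4.90×10^7 × 2.829×10^-7 / 0.0206 = 672.8 N·m.
ω = 2π·3120/60 = 326.7 rad/s, so P_max = T_max·ω = 2.198×10^5 W.

220 kW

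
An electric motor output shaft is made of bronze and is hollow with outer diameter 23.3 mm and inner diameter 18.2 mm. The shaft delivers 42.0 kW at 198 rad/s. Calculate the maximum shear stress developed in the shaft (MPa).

136 MPa

ω = 198 rad/s, so T = P/ω = 42.0×10³ / 198.0 = 212.1 N·m.
J = π(d_o⁴ − d_i⁴)/32 = π(0.0233⁴ − 0.0182⁴)/32 = 1.816×10^-8 m⁴.
τ_max = T·r/J = 212.1 × 0.0117 / 1.816×10^-8 = 1.361×10^8 Pa.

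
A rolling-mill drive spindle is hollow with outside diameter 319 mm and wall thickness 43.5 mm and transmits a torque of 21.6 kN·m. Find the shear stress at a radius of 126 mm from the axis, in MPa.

3.72 MPa

J = π(d_o⁴ − d_i⁴)/32 = π(0.319⁴ − 0.232⁴)/32 = 7.322×10^-4 m⁴.
Shear stress varies linearly with radius: τ = T·r/J = 21600 × 0.126 / 7.322×10^-4 = 3.717×10^6 Pa.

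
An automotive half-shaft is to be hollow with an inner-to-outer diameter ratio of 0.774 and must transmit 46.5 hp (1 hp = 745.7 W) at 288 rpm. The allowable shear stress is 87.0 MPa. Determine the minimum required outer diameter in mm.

ω = 2π·288/60 = 30.16 rad/s, so T = P/ω = 46.5×745.7 / 30.16 = 1150 N·m.
For a hollow shaft with d_i/d_o = 0.774: τ_max = 16T/(π d_o³ (1−k⁴)), so d_o = [16T/(π τ_allow (1−k⁴))]^(1/3) = [16·1150/(π·8.70×10^7·0.6411)]^(1/3) = 0.04717 m.

47.2 mm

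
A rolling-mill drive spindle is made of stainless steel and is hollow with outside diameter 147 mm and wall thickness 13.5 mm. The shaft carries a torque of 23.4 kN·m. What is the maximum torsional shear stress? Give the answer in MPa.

J = π(d_o⁴ − d_i⁴)/32 = π(0.147⁴ − 0.120⁴)/32 = 2.549×10^-5 m⁴.
τ_max = T·r/J = 23400 × 0.0735 / 2.549×10^-5 = 6.749×10^7 Pa.

67.5 MPa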